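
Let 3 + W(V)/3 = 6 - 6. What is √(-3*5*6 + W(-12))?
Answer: 3*I*√11 ≈ 9.9499*I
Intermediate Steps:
W(V) = -9 (W(V) = -9 + 3*(6 - 6) = -9 + 3*0 = -9 + 0 = -9)
√(-3*5*6 + W(-12)) = √(-3*5*6 - 9) = √(-15*6 - 9) = √(-90 - 9) = √(-99) = 3*I*√11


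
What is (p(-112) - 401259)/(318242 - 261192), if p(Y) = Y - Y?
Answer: -401259/57050 ≈ -7.0335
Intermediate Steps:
p(Y) = 0
(p(-112) - 401259)/(318242 - 261192) = (0 - 401259)/(318242 - 261192) = -401259/57050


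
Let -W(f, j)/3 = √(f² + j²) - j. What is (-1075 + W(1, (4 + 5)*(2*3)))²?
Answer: 859822 + 5478*√2917 ≈ 1.1557e+6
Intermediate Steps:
W(f, j) = -3*√(f² + j²) + 3*j (W(f, j) = -3*(√(f² + j²) - j) = -3*√(f² + j²) + 3*j)
(-1075 + W(1, (4 + 5)*(2*3)))² = (-1075 + (-3*√(1² + ((4 + 5)*(2*3))²) + 3*((4 + 5)*(2*3))))² = (-1075 + (-3*√(1 + (9*6)²) + 3*(9*6)))² = (-1075 + (-3*√(1 + 54²) + 3*54))² = (-1075 + (-3*√(1 + 2916) + 162))² = (-1075 + (-3*√2917 + 162))² = (-1075 + (162 - 3*√2917))² = (-913 - 3*√2917)²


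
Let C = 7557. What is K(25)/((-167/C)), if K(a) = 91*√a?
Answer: -3438435/167 ≈ -20589.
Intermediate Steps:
K(25)/((-167/C)) = (91*√25)/((-167/7557)) = (91*5)/((-167*1/7557)) = 455/(-167/7557) = 455*(-7557/167) = -3438435/167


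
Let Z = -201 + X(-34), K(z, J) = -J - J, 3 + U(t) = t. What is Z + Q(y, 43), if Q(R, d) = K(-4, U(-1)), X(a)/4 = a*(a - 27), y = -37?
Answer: 8103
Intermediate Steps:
U(t) = -3 + t
K(z, J) = -2*J
X(a) = 4*a*(-27 + a) (X(a) = 4*(a*(a - 27)) = 4*(a*(-27 + a)) = 4*a*(-27 + a))
Q(R, d) = 8 (Q(R, d) = -2*(-3 - 1) = -2*(-4) = 8)
Z = 8095 (Z = -201 + 4*(-34)*(-27 - 34) = -201 + 4*(-34)*(-61) = -201 + 8296 = 8095)
Z + Q(y, 43) = 8095 + 8 = 8103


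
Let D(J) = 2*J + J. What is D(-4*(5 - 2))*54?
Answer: -1944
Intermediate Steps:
D(J) = 3*J
D(-4*(5 - 2))*54 = (3*(-4*(5 - 2)))*54 = (3*(-4*3))*54 = (3*(-12))*54 = -36*54 = -1944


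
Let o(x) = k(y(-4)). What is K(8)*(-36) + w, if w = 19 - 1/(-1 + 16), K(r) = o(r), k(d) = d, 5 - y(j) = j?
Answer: -4576/15 ≈ -305.07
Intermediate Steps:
y(j) = 5 - j
o(x) = 9 (o(x) = 5 - 1*(-4) = 5 + 4 = 9)
K(r) = 9
w = 284/15 (w = 19 - 1/15 = 284/15 ≈ 18.933)
K(8)*(-36) + w = 9*(-36) + 284/15 = -324 + 284/15 = -4576/15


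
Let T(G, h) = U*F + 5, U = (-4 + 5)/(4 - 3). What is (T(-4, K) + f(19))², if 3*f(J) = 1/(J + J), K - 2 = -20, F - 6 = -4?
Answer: 638401/12996 ≈ 49.123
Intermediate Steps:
F = 2 (F = 6 - 4 = 2)
K = -18 (K = 2 - 20 = -18)
U = 1 (U = 1/1 = 1*1 = 1)
f(J) = 1/(6*J) (f(J) = 1/(3*(J + J)) = 1/(3*((2*J))) = (1/(2*J))/3 = 1/(6*J))
T(G, h) = 7 (T(G, h) = 1*2 + 5 = 2 + 5 = 7)
(T(-4, K) + f(19))² = (7 + (⅙)/19)² = (7 + (⅙)*(1/19))² = (7 + 1/114)² = (799/114)² = 638401/12996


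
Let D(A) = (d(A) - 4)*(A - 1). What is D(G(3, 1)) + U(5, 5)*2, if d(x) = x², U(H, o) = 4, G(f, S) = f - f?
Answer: 12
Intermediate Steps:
G(f, S) = 0
D(A) = (-1 + A)*(-4 + A²) (D(A) = (A² - 4)*(A - 1) = (-4 + A²)*(-1 + A) = (-1 + A)*(-4 + A²))
D(G(3, 1)) + U(5, 5)*2 = (4 + 0³ - 1*0² - 4*0) + 4*2 = (4 + 0 - 1*0 + 0) + 8 = (4 + 0 + 0 + 0) + 8 = 4 + 8 = 12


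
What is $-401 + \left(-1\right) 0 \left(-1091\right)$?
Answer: $-401$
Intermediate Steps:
$-401 + \left(-1\right) 0 \left(-1091\right) = -401 + 0 \left(-1091\right) = -401 + 0 = -401$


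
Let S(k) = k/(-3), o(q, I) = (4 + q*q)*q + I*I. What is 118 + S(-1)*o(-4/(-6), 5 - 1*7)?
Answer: 9746/81 ≈ 120.32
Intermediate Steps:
o(q, I) = I**2 + q*(4 + q**2) (o(q, I) = (4 + q**2)*q + I**2 = q*(4 + q**2) + I**2 = I**2 + q*(4 + q**2))
S(k) = -k/3 (S(k) = k*(-1/3) = -k/3)
118 + S(-1)*o(-4/(-6), 5 - 1*7) = 118 + (-1/3*(-1))*((5 - 1*7)**2 + (-4/(-6))**3 + 4*(-4/(-6))) = 118 + ((5 - 7)**2 + (-4*(-1/6))**3 + 4*(-4*(-1/6)))/3 = 118 + ((-2)**2 + (2/3)**3 + 4*(2/3))/3 = 118 + (4 + 8/27 + 8/3)/3 = 118 + (1/3)*(188/27) = 118 + 188/81 = 9746/81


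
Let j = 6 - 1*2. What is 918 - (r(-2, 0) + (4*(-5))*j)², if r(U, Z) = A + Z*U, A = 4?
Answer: -4858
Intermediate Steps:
j = 4 (j = 6 - 2 = 4)
r(U, Z) = 4 + U*Z (r(U, Z) = 4 + Z*U = 4 + U*Z)
918 - (r(-2, 0) + (4*(-5))*j)² = 918 - ((4 - 2*0) + (4*(-5))*4)² = 918 - ((4 + 0) - 20*4)² = 918 - (4 - 80)² = 918 - 1*(-76)² = 918 - 1*5776 = 918 - 5776 = -4858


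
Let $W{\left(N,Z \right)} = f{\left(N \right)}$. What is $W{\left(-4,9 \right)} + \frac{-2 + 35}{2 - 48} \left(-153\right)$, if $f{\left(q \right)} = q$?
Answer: $\frac{4865}{46} \approx 105.76$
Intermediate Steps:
$W{\left(N,Z \right)} = N$
$W{\left(-4,9 \right)} + \frac{-2 + 35}{2 - 48} \left(-153\right) = -4 + \frac{-2 + 35}{2 - 48} \left(-153\right) = -4 + \frac{33}{-46} \left(-153\right) = -4 + 33 \left(- \frac{1}{46}\right) \left(-153\right) = -4 - - \frac{5049}{46} = -4 + \frac{5049}{46} = \frac{4865}{46}$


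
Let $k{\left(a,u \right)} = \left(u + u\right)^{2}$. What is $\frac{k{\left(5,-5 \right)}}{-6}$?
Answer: $- \frac{50}{3} \approx -16.667$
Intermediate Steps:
$k{\left(a,u \right)} = 4 u^{2}$ ($k{\left(a,u \right)} = \left(2 u\right)^{2} = 4 u^{2}$)
$\frac{k{\left(5,-5 \right)}}{-6} = \frac{4 \left(-5\right)^{2}}{-6} = 4 \cdot 25 \left(- \frac{1}{6}\right) = 100 \left(- \frac{1}{6}\right) = - \frac{50}{3}$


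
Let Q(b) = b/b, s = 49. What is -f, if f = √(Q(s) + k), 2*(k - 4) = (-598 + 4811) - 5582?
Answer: -3*I*√302/2 ≈ -26.067*I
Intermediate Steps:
Q(b) = 1
k = -1361/2 (k = 4 + ((-598 + 4811) - 5582)/2 = 4 + (4213 - 5582)/2 = 4 + (½)*(-1369) = 4 - 1369/2 = -1361/2 ≈ -680.50)
f = 3*I*√302/2 (f = √(1 - 1361/2) = √(-1359/2) = 3*I*√302/2 ≈ 26.067*I)
-f = -3*I*√302/2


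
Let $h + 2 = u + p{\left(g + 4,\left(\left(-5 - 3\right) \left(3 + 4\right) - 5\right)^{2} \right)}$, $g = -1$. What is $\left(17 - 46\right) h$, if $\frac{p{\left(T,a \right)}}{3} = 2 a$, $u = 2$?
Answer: $-647454$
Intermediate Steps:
$p{\left(T,a \right)} = 6 a$ ($p{\left(T,a \right)} = 3 \cdot 2 a = 6 a$)
$h = 22326$ ($h = -2 + \left(2 + 6 \left(\left(-5 - 3\right) \left(3 + 4\right) - 5\right)^{2}\right) = -2 + \left(2 + 6 \left(\left(-8\right) 7 - 5\right)^{2}\right) = -2 + \left(2 + 6 \left(-56 - 5\right)^{2}\right) = -2 + \left(2 + 6 \left(-61\right)^{2}\right) = -2 + \left(2 + 6 \cdot 3721\right) = -2 + \left(2 + 22326\right) = -2 + 22328 = 22326$)
$\left(17 - 46\right) h = \left(17 - 46\right) 22326 = \left(-29\right) 22326 = -647454$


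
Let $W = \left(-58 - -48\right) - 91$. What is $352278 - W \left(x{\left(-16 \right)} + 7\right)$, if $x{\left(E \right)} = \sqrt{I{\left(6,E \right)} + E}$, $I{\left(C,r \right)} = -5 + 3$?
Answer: $352985 + 303 i \sqrt{2} \approx 3.5299 \cdot 10^{5} + 428.51 i$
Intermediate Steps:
$W = -101$ ($W = \left(-58 + 48\right) - 91 = -10 - 91 = -101$)
$I{\left(C,r \right)} = -2$
$x{\left(E \right)} = \sqrt{-2 + E}$
$352278 - W \left(x{\left(-16 \right)} + 7\right) = 352278 - - 101 \left(\sqrt{-2 - 16} + 7\right) = 352278 - - 101 \left(\sqrt{-18} + 7\right) = 352278 - - 101 \left(3 i \sqrt{2} + 7\right) = 352278 - - 101 \left(7 + 3 i \sqrt{2}\right) = 352278 - \left(-707 - 303 i \sqrt{2}\right) = 352278 + \left(707 + 303 i \sqrt{2}\right) = 352985 + 303 i \sqrt{2}$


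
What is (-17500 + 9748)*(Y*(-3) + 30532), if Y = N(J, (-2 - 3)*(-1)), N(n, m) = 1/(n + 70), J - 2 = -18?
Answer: -710050900/3 ≈ -2.3668e+8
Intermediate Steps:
J = -16 (J = 2 - 18 = -16)
N(n, m) = 1/(70 + n)
Y = 1/54 (Y = 1/(70 - 16) = 1/54 ≈ 0.018519)
(-17500 + 9748)*(Y*(-3) + 30532) = (-17500 + 9748)*((1/54)*(-3) + 30532) = -7752*(-1/18 + 30532) = -7752*549575/18 = -710050900/3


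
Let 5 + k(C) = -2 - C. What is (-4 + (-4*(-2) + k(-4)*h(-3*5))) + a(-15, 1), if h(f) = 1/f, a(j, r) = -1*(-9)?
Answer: 66/5 ≈ 13.200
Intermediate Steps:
a(j, r) = 9
h(f) = 1/f
k(C) = -7 - C (k(C) = -5 + (-2 - C) = -7 - C)
(-4 + (-4*(-2) + k(-4)*h(-3*5))) + a(-15, 1) = (-4 + (-4*(-2) + (-7 - 1*(-4))/((-3*5)))) + 9 = (-4 + (8 + (-7 + 4)/(-15))) + 9 = (-4 + (8 - 3*(-1/15))) + 9 = (-4 + (8 + ⅕)) + 9 = (-4 + 41/5) + 9 = 21/5 + 9 = 66/5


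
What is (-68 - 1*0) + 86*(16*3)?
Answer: 4060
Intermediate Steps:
(-68 - 1*0) + 86*(16*3) = (-68 + 0) + 86*48 = -68 + 4128 = 4060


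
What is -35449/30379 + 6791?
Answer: 206268340/30379 ≈ 6789.8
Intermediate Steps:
-35449/30379 + 6791 = 206268340/30379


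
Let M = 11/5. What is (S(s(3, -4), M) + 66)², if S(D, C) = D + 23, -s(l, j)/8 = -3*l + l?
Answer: 18769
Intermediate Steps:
M = 11/5 (M = 11*(⅕) = 11/5 ≈ 2.2000)
s(l, j) = 16*l (s(l, j) = -8*(-3*l + l) = -(-16)*l = 16*l)
S(D, C) = 23 + D
(S(s(3, -4), M) + 66)² = ((23 + 16*3) + 66)² = ((23 + 48) + 66)² = (71 + 66)² = 137² = 18769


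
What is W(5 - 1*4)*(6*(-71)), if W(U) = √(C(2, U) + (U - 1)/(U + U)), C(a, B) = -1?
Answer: -426*I ≈ -426.0*I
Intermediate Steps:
W(U) = √(-1 + (-1 + U)/(2*U)) (W(U) = √(-1 + (U - 1)/(U + U)) = √(-1 + (-1 + U)/((2*U))) = √(-1 + (-1 + U)*(1/(2*U))) = √(-1 + (-1 + U)/(2*U)))
W(5 - 1*4)*(6*(-71)) = (√2*√((-1 - (5 - 1*4))/(5 - 1*4))/2)*(6*(-71)) = (√2*√((-1 - (5 - 4))/(5 - 4))/2)*(-426) = (√2*√((-1 - 1*1)/1)/2)*(-426) = (√2*√(1*(-1 - 1))/2)*(-426) = (√2*√(1*(-2))/2)*(-426) = (√2*√(-2)/2)*(-426) = (√2*(I*√2)/2)*(-426) = I*(-426) = -426*I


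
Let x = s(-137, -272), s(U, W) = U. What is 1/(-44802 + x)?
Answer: -1/44939 ≈ -2.2252e-5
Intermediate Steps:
x = -137
1/(-44802 + x) = 1/(-44802 - 137) = 1/(-44939) = -1/44939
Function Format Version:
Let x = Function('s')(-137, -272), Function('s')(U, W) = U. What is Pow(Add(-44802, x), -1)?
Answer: Rational(-1, 44939) ≈ -2.2252e-5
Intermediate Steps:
x = -137
Pow(Add(-44802, x), -1) = Pow(Add(-44802, -137), -1) = Pow(-44939, -1) = Rational(-1, 44939)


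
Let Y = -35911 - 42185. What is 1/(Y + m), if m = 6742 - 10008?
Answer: -1/81362 ≈ -1.2291e-5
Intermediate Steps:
Y = -78096
m = -3266
1/(Y + m) = 1/(-78096 - 3266) = 1/(-81362) = -1/81362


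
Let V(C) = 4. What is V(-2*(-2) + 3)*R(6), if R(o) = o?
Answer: 24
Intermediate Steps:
V(-2*(-2) + 3)*R(6) = 4*6 = 24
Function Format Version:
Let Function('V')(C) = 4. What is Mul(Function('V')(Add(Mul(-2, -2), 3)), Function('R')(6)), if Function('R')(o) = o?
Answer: 24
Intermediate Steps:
Mul(Function('V')(Add(Mul(-2, -2), 3)), Function('R')(6)) = Mul(4, 6) = 24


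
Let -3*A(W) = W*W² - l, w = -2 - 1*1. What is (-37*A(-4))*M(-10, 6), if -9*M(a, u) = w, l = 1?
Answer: -2405/9 ≈ -267.22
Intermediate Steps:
w = -3 (w = -2 - 1 = -3)
A(W) = ⅓ - W³/3 (A(W) = -(W*W² - 1*1)/3 = -(W³ - 1)/3 = -(-1 + W³)/3 = ⅓ - W³/3)
M(a, u) = ⅓ (M(a, u) = -⅑*(-3) = ⅓)
(-37*A(-4))*M(-10, 6) = -37*(⅓ - ⅓*(-4)³)*(⅓) = -37*(⅓ - ⅓*(-64))*(⅓) = -37*(⅓ + 64/3)*(⅓) = -37*65/3*(⅓) = -2405/3*⅓ = -2405/9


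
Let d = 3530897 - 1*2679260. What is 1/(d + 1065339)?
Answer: 1/1916976 ≈ 5.2166e-7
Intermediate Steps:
d = 851637 (d = 3530897 - 2679260 = 851637)
1/(d + 1065339) = 1/(851637 + 1065339) = 1/1916976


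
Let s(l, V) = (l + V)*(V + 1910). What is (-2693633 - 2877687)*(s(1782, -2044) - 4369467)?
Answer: 24148100983880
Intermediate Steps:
s(l, V) = (1910 + V)*(V + l) (s(l, V) = (V + l)*(1910 + V) = (1910 + V)*(V + l))
(-2693633 - 2877687)*(s(1782, -2044) - 4369467) = (-2693633 - 2877687)*(((-2044)**2 + 1910*(-2044) + 1910*1782 - 2044*1782) - 4369467) = -5571320*((4177936 - 3904040 + 3403620 - 3642408) - 4369467) = -5571320*(35108 - 4369467) = -5571320*(-4334359) = 24148100983880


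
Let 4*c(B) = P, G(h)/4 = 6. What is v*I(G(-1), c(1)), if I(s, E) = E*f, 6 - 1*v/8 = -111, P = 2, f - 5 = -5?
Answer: 0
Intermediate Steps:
f = 0 (f = 5 - 5 = 0)
G(h) = 24 (G(h) = 4*6 = 24)
v = 936 (v = 48 - 8*(-111) = 48 + 888 = 936)
c(B) = ½ (c(B) = (¼)*2 = ½)
I(s, E) = 0 (I(s, E) = E*0 = 0)
v*I(G(-1), c(1)) = 936*0 = 0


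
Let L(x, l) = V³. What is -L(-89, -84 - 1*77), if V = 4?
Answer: -64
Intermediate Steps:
L(x, l) = 64 (L(x, l) = 4³ = 64)
-L(-89, -84 - 1*77) = -1*64 = -64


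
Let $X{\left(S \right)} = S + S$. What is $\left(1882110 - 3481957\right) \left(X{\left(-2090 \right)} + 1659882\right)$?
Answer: $-2648869877594$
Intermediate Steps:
$X{\left(S \right)} = 2 S$
$\left(1882110 - 3481957\right) \left(X{\left(-2090 \right)} + 1659882\right) = \left(1882110 - 3481957\right) \left(2 \left(-2090\right) + 1659882\right) = - 1599847 \left(-4180 + 1659882\right) = \left(-1599847\right) 1655702 = -2648869877594$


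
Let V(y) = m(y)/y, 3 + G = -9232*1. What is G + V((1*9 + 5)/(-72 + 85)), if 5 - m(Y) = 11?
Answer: -64684/7 ≈ -9240.6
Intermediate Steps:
G = -9235 (G = -3 - 9232*1 = -3 - 9232 = -9235)
m(Y) = -6 (m(Y) = 5 - 1*11 = 5 - 11 = -6)
V(y) = -6/y
G + V((1*9 + 5)/(-72 + 85)) = -9235 - 6*(-72 + 85)/(1*9 + 5) = -9235 - 6*13/(9 + 5) = -9235 - 6/(14*(1/13)) = -9235 - 6/14/13 = -9235 - 6*13/14 = -9235 - 39/7 = -64684/7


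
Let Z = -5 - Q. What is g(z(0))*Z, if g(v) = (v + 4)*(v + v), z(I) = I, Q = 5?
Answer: 0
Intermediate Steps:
g(v) = 2*v*(4 + v) (g(v) = (4 + v)*(2*v) = 2*v*(4 + v))
Z = -10 (Z = -5 - 1*5 = -5 - 5 = -10)
g(z(0))*Z = (2*0*(4 + 0))*(-10) = (2*0*4)*(-10) = 0*(-10) = 0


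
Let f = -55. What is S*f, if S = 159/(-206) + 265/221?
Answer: -1069805/45526 ≈ -23.499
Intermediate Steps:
S = 19451/45526 (S = 159*(-1/206) + 265*(1/221) = -159/206 + 265/221 = 19451/45526 ≈ 0.42725)
S*f = (19451/45526)*(-55) = -1069805/45526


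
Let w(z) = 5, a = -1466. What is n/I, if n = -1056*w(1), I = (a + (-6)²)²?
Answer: -24/9295 ≈ -0.0025820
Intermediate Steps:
I = 2044900 (I = (-1466 + (-6)²)² = (-1466 + 36)² = (-1430)² = 2044900)
n = -5280 (n = -1056*5 = -5280)
n/I = -5280/2044900 = -5280*1/2044900 = -24/9295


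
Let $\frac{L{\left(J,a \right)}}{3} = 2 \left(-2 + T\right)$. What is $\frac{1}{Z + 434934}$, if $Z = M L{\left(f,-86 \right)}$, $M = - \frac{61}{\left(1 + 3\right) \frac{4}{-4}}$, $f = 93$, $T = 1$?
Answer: $\frac{2}{869685} \approx 2.2997 \cdot 10^{-6}$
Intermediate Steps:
$L{\left(J,a \right)} = -6$ ($L{\left(J,a \right)} = 3 \cdot 2 \left(-2 + 1\right) = 3 \cdot 2 \left(-1\right) = 3 \left(-2\right) = -6$)
$M = \frac{61}{4}$ ($M = - \frac{61}{4 \cdot 4 \left(- \frac{1}{4}\right)} = - \frac{61}{4 \left(-1\right)} = - \frac{61}{-4} = \left(-61\right) \left(- \frac{1}{4}\right) = \frac{61}{4} \approx 15.25$)
$Z = - \frac{183}{2}$ ($Z = \frac{61}{4} \left(-6\right) = - \frac{183}{2} \approx -91.5$)
$\frac{1}{Z + 434934} = \frac{1}{- \frac{183}{2} + 434934} = \frac{1}{\frac{869685}{2}} = \frac{2}{869685}$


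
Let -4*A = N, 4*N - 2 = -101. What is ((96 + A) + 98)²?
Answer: 10259209/256 ≈ 40075.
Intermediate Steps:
N = -99/4 (N = ½ + (¼)*(-101) = ½ - 101/4 = -99/4 ≈ -24.750)
A = 99/16 (A = -¼*(-99/4) = 99/16 ≈ 6.1875)
((96 + A) + 98)² = ((96 + 99/16) + 98)² = (1635/16 + 98)² = (3203/16)² = 10259209/256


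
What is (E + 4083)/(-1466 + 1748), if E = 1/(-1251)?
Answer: 2553916/176391 ≈ 14.479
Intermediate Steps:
E = -1/1251 ≈ -0.00079936
(E + 4083)/(-1466 + 1748) = (-1/1251 + 4083)/(-1466 + 1748) = (5107832/1251)/282 = (5107832/1251)*(1/282) = 2553916/176391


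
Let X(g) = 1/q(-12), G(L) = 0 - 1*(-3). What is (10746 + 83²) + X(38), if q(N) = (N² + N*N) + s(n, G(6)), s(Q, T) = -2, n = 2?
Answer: 5043611/286 ≈ 17635.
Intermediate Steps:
G(L) = 3 (G(L) = 0 + 3 = 3)
q(N) = -2 + 2*N² (q(N) = (N² + N*N) - 2 = (N² + N²) - 2 = 2*N² - 2 = -2 + 2*N²)
X(g) = 1/286 (X(g) = 1/(-2 + 2*(-12)²) = 1/(-2 + 2*144) = 1/(-2 + 288) = 1/286)
(10746 + 83²) + X(38) = (10746 + 83²) + 1/286 = (10746 + 6889) + 1/286 = 17635 + 1/286 = 5043611/286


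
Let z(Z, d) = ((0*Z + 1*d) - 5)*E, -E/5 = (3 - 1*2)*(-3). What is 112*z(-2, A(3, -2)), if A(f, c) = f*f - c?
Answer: 10080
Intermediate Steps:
E = 15 (E = -5*(3 - 1*2)*(-3) = -5*(3 - 2)*(-3) = -5*(-3) = 15)
A(f, c) = f² - c
z(Z, d) = -75 + 15*d (z(Z, d) = ((0*Z + 1*d) - 5)*15 = ((0 + d) - 5)*15 = (d - 5)*15 = (-5 + d)*15 = -75 + 15*d)
112*z(-2, A(3, -2)) = 112*(-75 + 15*(3² - 1*(-2))) = 112*(-75 + 15*(9 + 2)) = 112*(-75 + 15*11) = 112*(-75 + 165) = 112*90 = 10080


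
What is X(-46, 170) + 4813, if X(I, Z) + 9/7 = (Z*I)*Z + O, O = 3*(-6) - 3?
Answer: -9272265/7 ≈ -1.3246e+6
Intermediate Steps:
O = -21 (O = -18 - 3 = -21)
X(I, Z) = -156/7 + I*Z² (X(I, Z) = -9/7 + ((Z*I)*Z - 21) = -9/7 + ((I*Z)*Z - 21) = -9/7 + (I*Z² - 21) = -9/7 + (-21 + I*Z²) = -156/7 + I*Z²)
X(-46, 170) + 4813 = (-156/7 - 46*170²) + 4813 = (-156/7 - 46*28900) + 4813 = (-156/7 - 1329400) + 4813 = -9305956/7 + 4813 = -9272265/7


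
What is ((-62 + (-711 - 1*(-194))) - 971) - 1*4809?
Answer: -6359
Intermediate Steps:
((-62 + (-711 - 1*(-194))) - 971) - 1*4809 = ((-62 + (-711 + 194)) - 971) - 4809 = ((-62 - 517) - 971) - 4809 = (-579 - 971) - 4809 = -1550 - 4809 = -6359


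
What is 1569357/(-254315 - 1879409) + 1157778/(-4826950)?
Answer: -5022793238211/5149689530900 ≈ -0.97536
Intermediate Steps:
1569357/(-254315 - 1879409) + 1157778/(-4826950) = 1569357/(-2133724) + 1157778*(-1/4826950) = 1569357*(-1/2133724) - 578889/2413475 = -1569357/2133724 - 578889/2413475 = -5022793238211/5149689530900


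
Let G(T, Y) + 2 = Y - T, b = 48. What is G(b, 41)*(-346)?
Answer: 3114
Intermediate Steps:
G(T, Y) = -2 + Y - T (G(T, Y) = -2 + (Y - T) = -2 + Y - T)
G(b, 41)*(-346) = (-2 + 41 - 1*48)*(-346) = (-2 + 41 - 48)*(-346) = -9*(-346) = 3114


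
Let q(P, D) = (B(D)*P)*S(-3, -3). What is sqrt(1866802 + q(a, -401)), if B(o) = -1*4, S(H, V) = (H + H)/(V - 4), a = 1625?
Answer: sqrt(91200298)/7 ≈ 1364.3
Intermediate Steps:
S(H, V) = 2*H/(-4 + V) (S(H, V) = (2*H)/(-4 + V) = 2*H/(-4 + V))
B(o) = -4
q(P, D) = -24*P/7 (q(P, D) = (-4*P)*(2*(-3)/(-4 - 3)) = (-4*P)*(2*(-3)/(-7)) = (-4*P)*(2*(-3)*(-1/7)) = -4*P*(6/7) = -24*P/7)
sqrt(1866802 + q(a, -401)) = sqrt(1866802 - 24/7*1625) = sqrt(1866802 - 39000/7) = sqrt(13028614/7) = sqrt(91200298)/7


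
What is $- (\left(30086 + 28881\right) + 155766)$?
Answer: $-214733$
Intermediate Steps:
$- (\left(30086 + 28881\right) + 155766) = - (58967 + 155766) = \left(-1\right) 214733 = -214733$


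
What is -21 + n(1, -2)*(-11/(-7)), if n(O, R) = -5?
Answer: -202/7 ≈ -28.857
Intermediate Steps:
-21 + n(1, -2)*(-11/(-7)) = -21 - (-55)/(-7) = -21 - (-55)*(-1)/7 = -21 - 5*11/7 = -21 - 55/7 = -202/7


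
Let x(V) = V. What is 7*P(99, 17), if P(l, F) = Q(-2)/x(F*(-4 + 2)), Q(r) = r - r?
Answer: 0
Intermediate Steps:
Q(r) = 0
P(l, F) = 0 (P(l, F) = 0/((F*(-4 + 2))) = 0/((F*(-2))) = 0/((-2*F)) = 0*(-1/(2*F)) = 0)
7*P(99, 17) = 7*0 = 0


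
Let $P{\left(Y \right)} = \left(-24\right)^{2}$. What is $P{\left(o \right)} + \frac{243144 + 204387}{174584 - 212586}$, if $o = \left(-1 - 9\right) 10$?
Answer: $\frac{21441621}{38002} \approx 564.22$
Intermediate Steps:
$o = -100$ ($o = \left(-10\right) 10 = -100$)
$P{\left(Y \right)} = 576$
$P{\left(o \right)} + \frac{243144 + 204387}{174584 - 212586} = 576 + \frac{243144 + 204387}{174584 - 212586} = 576 + \frac{447531}{-38002} = 576 + 447531 \left(- \frac{1}{38002}\right) = 576 - \frac{447531}{38002} = \frac{21441621}{38002}$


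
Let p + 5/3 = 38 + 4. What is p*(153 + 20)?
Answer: 20933/3 ≈ 6977.7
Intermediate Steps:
p = 121/3 (p = -5/3 + (38 + 4) = -5/3 + 42 = 121/3 ≈ 40.333)
p*(153 + 20) = 121*(153 + 20)/3 = (121/3)*173 = 20933/3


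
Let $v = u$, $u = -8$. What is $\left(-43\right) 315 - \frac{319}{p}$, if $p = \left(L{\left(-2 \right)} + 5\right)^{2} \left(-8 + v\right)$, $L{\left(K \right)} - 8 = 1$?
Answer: $- \frac{42476801}{3136} \approx -13545.0$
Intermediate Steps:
$L{\left(K \right)} = 9$ ($L{\left(K \right)} = 8 + 1 = 9$)
$v = -8$
$p = -3136$ ($p = \left(9 + 5\right)^{2} \left(-8 - 8\right) = 14^{2} \left(-16\right) = 196 \left(-16\right) = -3136$)
$\left(-43\right) 315 - \frac{319}{p} = \left(-43\right) 315 - \frac{319}{-3136} = -13545 - - \frac{319}{3136} = -13545 + \frac{319}{3136} = - \frac{42476801}{3136}$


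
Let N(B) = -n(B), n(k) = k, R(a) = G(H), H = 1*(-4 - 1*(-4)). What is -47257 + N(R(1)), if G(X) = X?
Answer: -47257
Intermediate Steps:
H = 0 (H = 1*(-4 + 4) = 1*0 = 0)
R(a) = 0
N(B) = -B
-47257 + N(R(1)) = -47257 - 1*0 = -47257 + 0 = -47257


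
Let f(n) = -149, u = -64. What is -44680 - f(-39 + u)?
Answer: -44531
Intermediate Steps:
-44680 - f(-39 + u) = -44680 - 1*(-149) = -44680 + 149 = -44531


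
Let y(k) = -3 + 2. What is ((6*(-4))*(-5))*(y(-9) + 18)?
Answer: 2040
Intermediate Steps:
y(k) = -1
((6*(-4))*(-5))*(y(-9) + 18) = ((6*(-4))*(-5))*(-1 + 18) = -24*(-5)*17 = 120*17 = 2040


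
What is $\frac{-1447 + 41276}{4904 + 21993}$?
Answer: $\frac{39829}{26897} \approx 1.4808$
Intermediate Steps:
$\frac{-1447 + 41276}{4904 + 21993} = \frac{39829}{26897}$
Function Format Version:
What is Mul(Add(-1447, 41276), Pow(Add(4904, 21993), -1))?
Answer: Rational(39829, 26897) ≈ 1.4808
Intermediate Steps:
Mul(Add(-1447, 41276), Pow(Add(4904, 21993), -1)) = Mul(39829, Pow(26897, -1)) = Mul(39829, Rational(1, 26897)) = Rational(39829, 26897)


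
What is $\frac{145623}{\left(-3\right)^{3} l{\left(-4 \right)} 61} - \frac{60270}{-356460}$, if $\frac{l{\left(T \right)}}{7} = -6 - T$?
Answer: $\frac{148051334}{22831263} \approx 6.4846$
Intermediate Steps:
$l{\left(T \right)} = -42 - 7 T$ ($l{\left(T \right)} = 7 \left(-6 - T\right) = -42 - 7 T$)
$\frac{145623}{\left(-3\right)^{3} l{\left(-4 \right)} 61} - \frac{60270}{-356460} = \frac{145623}{\left(-3\right)^{3} \left(-42 - -28\right) 61} - \frac{60270}{-356460} = \frac{145623}{- 27 \left(-42 + 28\right) 61} - - \frac{2009}{11882} = \frac{145623}{\left(-27\right) \left(-14\right) 61} + \frac{2009}{11882} = \frac{145623}{378 \cdot 61} + \frac{2009}{11882} = \frac{145623}{23058} + \frac{2009}{11882} = 145623 \cdot \frac{1}{23058} + \frac{2009}{11882} = \frac{48541}{7686} + \frac{2009}{11882} = \frac{148051334}{22831263}$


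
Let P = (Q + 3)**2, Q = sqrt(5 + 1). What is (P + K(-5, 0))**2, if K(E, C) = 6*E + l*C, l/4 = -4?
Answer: 441 - 180*sqrt(6) ≈ 0.091846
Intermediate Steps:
l = -16 (l = 4*(-4) = -16)
Q = sqrt(6) ≈ 2.4495
K(E, C) = -16*C + 6*E (K(E, C) = 6*E - 16*C = -16*C + 6*E)
P = (3 + sqrt(6))**2 (P = (sqrt(6) + 3)**2 = (3 + sqrt(6))**2 ≈ 29.697)
(P + K(-5, 0))**2 = ((3 + sqrt(6))**2 + (-16*0 + 6*(-5)))**2 = ((3 + sqrt(6))**2 + (0 - 30))**2 = ((3 + sqrt(6))**2 - 30)**2 = (-30 + (3 + sqrt(6))**2)**2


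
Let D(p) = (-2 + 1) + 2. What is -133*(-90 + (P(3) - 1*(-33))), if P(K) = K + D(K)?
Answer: 7049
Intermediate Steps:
D(p) = 1 (D(p) = -1 + 2 = 1)
P(K) = 1 + K (P(K) = K + 1 = 1 + K)
-133*(-90 + (P(3) - 1*(-33))) = -133*(-90 + ((1 + 3) - 1*(-33))) = -133*(-90 + (4 + 33)) = -133*(-90 + 37) = -133*(-53) = 7049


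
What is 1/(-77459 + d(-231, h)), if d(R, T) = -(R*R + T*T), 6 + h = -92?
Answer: -1/140424 ≈ -7.1213e-6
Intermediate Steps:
h = -98 (h = -6 - 92 = -98)
d(R, T) = -R**2 - T**2 (d(R, T) = -(R**2 + T**2) = -R**2 - T**2)
1/(-77459 + d(-231, h)) = 1/(-77459 + (-1*(-231)**2 - 1*(-98)**2)) = 1/(-77459 + (-1*53361 - 1*9604)) = 1/(-77459 + (-53361 - 9604)) = 1/(-77459 - 62965) = 1/(-140424) = -1/140424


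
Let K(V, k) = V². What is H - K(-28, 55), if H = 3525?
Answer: 2741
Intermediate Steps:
H - K(-28, 55) = 3525 - 1*(-28)² = 3525 - 1*784 = 3525 - 784 = 2741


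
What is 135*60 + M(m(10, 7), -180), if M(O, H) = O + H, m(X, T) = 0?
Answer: 7920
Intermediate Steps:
M(O, H) = H + O
135*60 + M(m(10, 7), -180) = 135*60 + (-180 + 0) = 8100 - 180 = 7920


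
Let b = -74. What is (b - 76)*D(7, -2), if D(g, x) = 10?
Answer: -1500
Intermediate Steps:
(b - 76)*D(7, -2) = (-74 - 76)*10 = -150*10 = -1500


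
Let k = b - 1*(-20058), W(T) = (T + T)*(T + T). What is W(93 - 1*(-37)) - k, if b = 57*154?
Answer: 38764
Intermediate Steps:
b = 8778
W(T) = 4*T**2 (W(T) = (2*T)*(2*T) = 4*T**2)
k = 28836 (k = 8778 - 1*(-20058) = 8778 + 20058 = 28836)
W(93 - 1*(-37)) - k = 4*(93 - 1*(-37))**2 - 1*28836 = 4*(93 + 37)**2 - 28836 = 4*130**2 - 28836 = 4*16900 - 28836 = 67600 - 28836 = 38764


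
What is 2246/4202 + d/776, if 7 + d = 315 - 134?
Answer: 618511/815188 ≈ 0.75873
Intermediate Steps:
d = 174 (d = -7 + (315 - 134) = -7 + 181 = 174)
2246/4202 + d/776 = 2246/4202 + 174/776 = 2246*(1/4202) + 174*(1/776) = 1123/2101 + 87/388 = 618511/815188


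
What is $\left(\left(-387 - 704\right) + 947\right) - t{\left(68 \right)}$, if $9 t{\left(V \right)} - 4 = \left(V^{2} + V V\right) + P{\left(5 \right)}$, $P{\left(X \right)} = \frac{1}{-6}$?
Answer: $- \frac{63287}{54} \approx -1172.0$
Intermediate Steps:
$P{\left(X \right)} = - \frac{1}{6}$
$t{\left(V \right)} = \frac{23}{54} + \frac{2 V^{2}}{9}$ ($t{\left(V \right)} = \frac{4}{9} + \frac{\left(V^{2} + V V\right) - \frac{1}{6}}{9} = \frac{4}{9} + \frac{\left(V^{2} + V^{2}\right) - \frac{1}{6}}{9} = \frac{4}{9} + \frac{2 V^{2} - \frac{1}{6}}{9} = \frac{4}{9} + \frac{- \frac{1}{6} + 2 V^{2}}{9} = \frac{4}{9} + \left(- \frac{1}{54} + \frac{2 V^{2}}{9}\right) = \frac{23}{54} + \frac{2 V^{2}}{9}$)
$\left(\left(-387 - 704\right) + 947\right) - t{\left(68 \right)} = \left(\left(-387 - 704\right) + 947\right) - \left(\frac{23}{54} + \frac{2 \cdot 68^{2}}{9}\right) = \left(-1091 + 947\right) - \left(\frac{23}{54} + \frac{2}{9} \cdot 4624\right) = -144 - \left(\frac{23}{54} + \frac{9248}{9}\right) = -144 - \frac{55511}{54} = - \frac{63287}{54}$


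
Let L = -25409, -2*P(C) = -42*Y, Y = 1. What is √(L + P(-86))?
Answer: 2*I*√6347 ≈ 159.34*I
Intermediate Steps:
P(C) = 21 (P(C) = -(-21) = -½*(-42) = 21)
√(L + P(-86)) = √(-25409 + 21) = √(-25388) = 2*I*√6347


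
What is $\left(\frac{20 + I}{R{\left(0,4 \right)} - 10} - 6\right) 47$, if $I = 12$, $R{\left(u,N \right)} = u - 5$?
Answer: $- \frac{5734}{15} \approx -382.27$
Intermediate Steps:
$R{\left(u,N \right)} = -5 + u$ ($R{\left(u,N \right)} = u - 5 = -5 + u$)
$\left(\frac{20 + I}{R{\left(0,4 \right)} - 10} - 6\right) 47 = \left(\frac{20 + 12}{\left(-5 + 0\right) - 10} - 6\right) 47 = \left(\frac{32}{-5 - 10} - 6\right) 47 = \left(\frac{32}{-15} - 6\right) 47 = \left(32 \left(- \frac{1}{15}\right) - 6\right) 47 = \left(- \frac{32}{15} - 6\right) 47 = \left(- \frac{122}{15}\right) 47 = - \frac{5734}{15}$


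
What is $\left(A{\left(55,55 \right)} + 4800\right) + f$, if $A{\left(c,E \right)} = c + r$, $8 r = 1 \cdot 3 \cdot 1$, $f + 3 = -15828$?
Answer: $- \frac{87805}{8} \approx -10976.0$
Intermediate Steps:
$f = -15831$ ($f = -3 - 15828 = -15831$)
$r = \frac{3}{8}$ ($r = \frac{1 \cdot 3 \cdot 1}{8} = \frac{3 \cdot 1}{8} = \frac{1}{8} \cdot 3 = \frac{3}{8} \approx 0.375$)
$A{\left(c,E \right)} = \frac{3}{8} + c$ ($A{\left(c,E \right)} = c + \frac{3}{8} = \frac{3}{8} + c$)
$\left(A{\left(55,55 \right)} + 4800\right) + f = \left(\left(\frac{3}{8} + 55\right) + 4800\right) - 15831 = \left(\frac{443}{8} + 4800\right) - 15831 = \frac{38843}{8} - 15831 = - \frac{87805}{8}$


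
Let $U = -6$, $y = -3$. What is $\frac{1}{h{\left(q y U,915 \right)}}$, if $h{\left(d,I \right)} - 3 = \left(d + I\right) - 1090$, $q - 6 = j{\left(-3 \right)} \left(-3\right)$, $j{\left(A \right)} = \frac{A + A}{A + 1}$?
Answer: $- \frac{1}{226} \approx -0.0044248$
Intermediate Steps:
$j{\left(A \right)} = \frac{2 A}{1 + A}$
$q = -3$ ($q = 6 + 2 \left(-3\right) \frac{1}{1 - 3} \left(-3\right) = 6 + 2 \left(-3\right) \frac{1}{-2} \left(-3\right) = 6 + 2 \left(-3\right) \left(- \frac{1}{2}\right) \left(-3\right) = 6 + 3 \left(-3\right) = 6 - 9 = -3$)
$h{\left(d,I \right)} = -1087 + I + d$ ($h{\left(d,I \right)} = 3 - \left(1090 - I - d\right) = 3 + \left(-1090 + I + d\right) = -1087 + I + d$)
$\frac{1}{h{\left(q y U,915 \right)}} = \frac{1}{-1087 + 915 + \left(-3\right) \left(-3\right) \left(-6\right)} = \frac{1}{-1087 + 915 + 9 \left(-6\right)} = \frac{1}{-1087 + 915 - 54} = \frac{1}{-226} = - \frac{1}{226}$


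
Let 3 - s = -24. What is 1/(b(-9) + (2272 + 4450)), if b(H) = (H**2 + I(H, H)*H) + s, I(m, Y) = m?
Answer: 1/6911 ≈ 0.00014470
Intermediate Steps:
s = 27 (s = 3 - 1*(-24) = 3 + 24 = 27)
b(H) = 27 + 2*H**2 (b(H) = (H**2 + H*H) + 27 = (H**2 + H**2) + 27 = 2*H**2 + 27 = 27 + 2*H**2)
1/(b(-9) + (2272 + 4450)) = 1/((27 + 2*(-9)**2) + (2272 + 4450)) = 1/((27 + 2*81) + 6722) = 1/((27 + 162) + 6722) = 1/(189 + 6722) = 1/6911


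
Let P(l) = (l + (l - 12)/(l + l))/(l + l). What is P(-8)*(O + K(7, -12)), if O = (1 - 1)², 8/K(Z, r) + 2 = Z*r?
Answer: -27/688 ≈ -0.039244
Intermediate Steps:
K(Z, r) = 8/(-2 + Z*r)
O = 0 (O = 0² = 0)
P(l) = (l + (-12 + l)/(2*l))/(2*l) (P(l) = (l + (-12 + l)/((2*l)))/((2*l)) = (l + (-12 + l)*(1/(2*l)))*(1/(2*l)) = (l + (-12 + l)/(2*l))*(1/(2*l)) = (l + (-12 + l)/(2*l))/(2*l))
P(-8)*(O + K(7, -12)) = ((¼)*(-12 - 8 + 2*(-8)²)/(-8)²)*(0 + 8/(-2 + 7*(-12))) = ((¼)*(1/64)*(-12 - 8 + 2*64))*(0 + 8/(-2 - 84)) = ((¼)*(1/64)*(-12 - 8 + 128))*(0 + 8/(-86)) = ((¼)*(1/64)*108)*(0 + 8*(-1/86)) = 27*(0 - 4/43)/64 = (27/64)*(-4/43) = -27/688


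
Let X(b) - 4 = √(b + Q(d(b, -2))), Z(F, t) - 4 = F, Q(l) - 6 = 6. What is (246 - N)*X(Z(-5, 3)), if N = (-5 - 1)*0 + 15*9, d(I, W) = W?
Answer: 444 + 111*√11 ≈ 812.15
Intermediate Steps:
Q(l) = 12 (Q(l) = 6 + 6 = 12)
Z(F, t) = 4 + F
X(b) = 4 + √(12 + b) (X(b) = 4 + √(b + 12) = 4 + √(12 + b))
N = 135 (N = -6*0 + 135 = 0 + 135 = 135)
(246 - N)*X(Z(-5, 3)) = (246 - 1*135)*(4 + √(12 + (4 - 5))) = (246 - 135)*(4 + √(12 - 1)) = 111*(4 + √11) = 444 + 111*√11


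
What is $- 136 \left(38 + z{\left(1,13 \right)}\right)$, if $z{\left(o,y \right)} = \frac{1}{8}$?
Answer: $-5185$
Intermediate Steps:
$z{\left(o,y \right)} = \frac{1}{8}$
$- 136 \left(38 + z{\left(1,13 \right)}\right) = - 136 \left(38 + \frac{1}{8}\right) = \left(-136\right) \frac{305}{8} = -5185$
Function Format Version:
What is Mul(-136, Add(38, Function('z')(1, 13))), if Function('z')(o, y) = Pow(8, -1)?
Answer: -5185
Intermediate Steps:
Function('z')(o, y) = Rational(1, 8)
Mul(-136, Add(38, Function('z')(1, 13))) = Mul(-136, Add(38, Rational(1, 8))) = Mul(-136, Rational(305, 8)) = -5185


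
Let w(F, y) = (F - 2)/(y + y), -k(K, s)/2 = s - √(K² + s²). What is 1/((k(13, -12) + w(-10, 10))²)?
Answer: 1124725/310147321 - 58500*√313/310147321 ≈ 0.00028939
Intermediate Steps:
k(K, s) = -2*s + 2*√(K² + s²) (k(K, s) = -2*(s - √(K² + s²)) = -2*s + 2*√(K² + s²))
w(F, y) = (-2 + F)/(2*y) (w(F, y) = (-2 + F)/((2*y)) = (-2 + F)*(1/(2*y)) = (-2 + F)/(2*y))
1/((k(13, -12) + w(-10, 10))²) = 1/(((-2*(-12) + 2*√(13² + (-12)²)) + (½)*(-2 - 10)/10)²) = 1/(((24 + 2*√(169 + 144)) + (½)*(⅒)*(-12))²) = 1/(((24 + 2*√313) - ⅗)²) = 1/((117/5 + 2*√313)²) = (117/5 + 2*√313)⁻²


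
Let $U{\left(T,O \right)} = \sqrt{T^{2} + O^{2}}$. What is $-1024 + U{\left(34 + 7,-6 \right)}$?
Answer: $-1024 + \sqrt{1717} \approx -982.56$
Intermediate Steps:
$U{\left(T,O \right)} = \sqrt{O^{2} + T^{2}}$
$-1024 + U{\left(34 + 7,-6 \right)} = -1024 + \sqrt{\left(-6\right)^{2} + \left(34 + 7\right)^{2}} = -1024 + \sqrt{36 + 41^{2}} = -1024 + \sqrt{36 + 1681} = -1024 + \sqrt{1717}$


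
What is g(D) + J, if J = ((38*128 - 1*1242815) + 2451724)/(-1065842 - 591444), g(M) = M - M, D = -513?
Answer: -1213773/1657286 ≈ -0.73239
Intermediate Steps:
g(M) = 0
J = -1213773/1657286 (J = ((4864 - 1242815) + 2451724)/(-1657286) = (-1237951 + 2451724)*(-1/1657286) = 1213773*(-1/1657286) = -1213773/1657286 ≈ -0.73239)
g(D) + J = 0 - 1213773/1657286 = -1213773/1657286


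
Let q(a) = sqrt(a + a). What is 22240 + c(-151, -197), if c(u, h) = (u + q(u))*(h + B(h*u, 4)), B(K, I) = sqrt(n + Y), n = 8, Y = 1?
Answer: 51534 - 194*I*sqrt(302) ≈ 51534.0 - 3371.4*I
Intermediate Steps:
q(a) = sqrt(2)*sqrt(a) (q(a) = sqrt(2*a) = sqrt(2)*sqrt(a))
B(K, I) = 3 (B(K, I) = sqrt(8 + 1) = sqrt(9) = 3)
c(u, h) = (3 + h)*(u + sqrt(2)*sqrt(u)) (c(u, h) = (u + sqrt(2)*sqrt(u))*(h + 3) = (u + sqrt(2)*sqrt(u))*(3 + h) = (3 + h)*(u + sqrt(2)*sqrt(u)))
22240 + c(-151, -197) = 22240 + (3*(-151) - 197*(-151) + 3*sqrt(2)*sqrt(-151) - 197*sqrt(2)*sqrt(-151)) = 22240 + (-453 + 29747 + 3*sqrt(2)*(I*sqrt(151)) - 197*sqrt(2)*I*sqrt(151)) = 22240 + (-453 + 29747 + 3*I*sqrt(302) - 197*I*sqrt(302)) = 22240 + (29294 - 194*I*sqrt(302)) = 51534 - 194*I*sqrt(302)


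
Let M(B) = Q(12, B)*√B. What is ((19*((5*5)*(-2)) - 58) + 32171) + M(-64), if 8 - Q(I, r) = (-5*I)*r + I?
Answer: 31163 - 30752*I ≈ 31163.0 - 30752.0*I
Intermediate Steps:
Q(I, r) = 8 - I + 5*I*r (Q(I, r) = 8 - ((-5*I)*r + I) = 8 - (-5*I*r + I) = 8 - (I - 5*I*r) = 8 + (-I + 5*I*r) = 8 - I + 5*I*r)
M(B) = √B*(-4 + 60*B) (M(B) = (8 - 1*12 + 5*12*B)*√B = (8 - 12 + 60*B)*√B = (-4 + 60*B)*√B = √B*(-4 + 60*B))
((19*((5*5)*(-2)) - 58) + 32171) + M(-64) = ((19*((5*5)*(-2)) - 58) + 32171) + √(-64)*(-4 + 60*(-64)) = ((19*(25*(-2)) - 58) + 32171) + (8*I)*(-4 - 3840) = ((19*(-50) - 58) + 32171) + (8*I)*(-3844) = ((-950 - 58) + 32171) - 30752*I = (-1008 + 32171) - 30752*I = 31163 - 30752*I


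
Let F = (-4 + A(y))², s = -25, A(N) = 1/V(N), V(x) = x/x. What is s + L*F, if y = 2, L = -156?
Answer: -1429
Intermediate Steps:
V(x) = 1
A(N) = 1 (A(N) = 1/1 = 1)
F = 9 (F = (-4 + 1)² = (-3)² = 9)
s + L*F = -25 - 156*9 = -25 - 1404 = -1429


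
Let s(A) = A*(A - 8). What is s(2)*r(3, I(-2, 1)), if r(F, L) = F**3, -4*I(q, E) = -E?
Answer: -324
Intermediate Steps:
I(q, E) = E/4 (I(q, E) = -(-1)*E/4 = E/4)
s(A) = A*(-8 + A)
s(2)*r(3, I(-2, 1)) = (2*(-8 + 2))*3**3 = (2*(-6))*27 = -12*27 = -324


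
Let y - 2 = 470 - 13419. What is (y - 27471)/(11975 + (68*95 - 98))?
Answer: -40418/18337 ≈ -2.2042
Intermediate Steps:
y = -12947 (y = 2 + (470 - 13419) = 2 - 12949 = -12947)
(y - 27471)/(11975 + (68*95 - 98)) = (-12947 - 27471)/(11975 + (68*95 - 98)) = -40418/(11975 + (6460 - 98)) = -40418/(11975 + 6362) = -40418/18337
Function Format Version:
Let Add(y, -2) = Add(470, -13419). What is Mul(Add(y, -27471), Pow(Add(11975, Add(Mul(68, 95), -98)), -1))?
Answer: Rational(-40418, 18337) ≈ -2.2042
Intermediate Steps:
y = -12947 (y = Add(2, Add(470, -13419)) = Add(2, -12949) = -12947)
Mul(Add(y, -27471), Pow(Add(11975, Add(Mul(68, 95), -98)), -1)) = Mul(Add(-12947, -27471), Pow(Add(11975, Add(Mul(68, 95), -98)), -1)) = Mul(-40418, Pow(Add(11975, Add(6460, -98)), -1)) = Mul(-40418, Pow(Add(11975, 6362), -1)) = Mul(-40418, Pow(18337, -1)) = Mul(-40418, Rational(1, 18337)) = Rational(-40418, 18337)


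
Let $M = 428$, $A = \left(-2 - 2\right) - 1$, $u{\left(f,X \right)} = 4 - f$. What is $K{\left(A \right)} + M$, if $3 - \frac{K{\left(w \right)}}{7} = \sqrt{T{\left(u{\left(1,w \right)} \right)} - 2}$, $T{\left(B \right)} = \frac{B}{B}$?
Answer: $449 - 7 i \approx 449.0 - 7.0 i$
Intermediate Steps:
$T{\left(B \right)} = 1$
$A = -5$ ($A = -4 - 1 = -5$)
$K{\left(w \right)} = 21 - 7 i$ ($K{\left(w \right)} = 21 - 7 \sqrt{1 - 2} = 21 - 7 \sqrt{-1} = 21 - 7 i$)
$K{\left(A \right)} + M = \left(21 - 7 i\right) + 428 = 449 - 7 i$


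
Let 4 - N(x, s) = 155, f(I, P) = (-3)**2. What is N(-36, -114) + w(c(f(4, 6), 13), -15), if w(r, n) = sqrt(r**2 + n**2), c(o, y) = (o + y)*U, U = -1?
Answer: -151 + sqrt(709) ≈ -124.37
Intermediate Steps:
f(I, P) = 9
N(x, s) = -151 (N(x, s) = 4 - 1*155 = 4 - 155 = -151)
c(o, y) = -o - y (c(o, y) = (o + y)*(-1) = -o - y)
w(r, n) = sqrt(n**2 + r**2)
N(-36, -114) + w(c(f(4, 6), 13), -15) = -151 + sqrt((-15)**2 + (-1*9 - 1*13)**2) = -151 + sqrt(225 + (-9 - 13)**2) = -151 + sqrt(225 + (-22)**2) = -151 + sqrt(225 + 484) = -151 + sqrt(709)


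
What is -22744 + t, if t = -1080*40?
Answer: -65944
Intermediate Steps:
t = -43200
-22744 + t = -22744 - 43200 = -65944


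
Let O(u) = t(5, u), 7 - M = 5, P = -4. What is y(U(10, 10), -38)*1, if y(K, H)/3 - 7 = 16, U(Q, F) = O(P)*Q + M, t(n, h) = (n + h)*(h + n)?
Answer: 69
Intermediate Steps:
M = 2 (M = 7 - 1*5 = 7 - 5 = 2)
t(n, h) = (h + n)² (t(n, h) = (h + n)*(h + n) = (h + n)²)
O(u) = (5 + u)² (O(u) = (u + 5)² = (5 + u)²)
U(Q, F) = 2 + Q (U(Q, F) = (5 - 4)²*Q + 2 = 1²*Q + 2 = 1*Q + 2 = Q + 2 = 2 + Q)
y(K, H) = 69 (y(K, H) = 21 + 3*16 = 21 + 48 = 69)
y(U(10, 10), -38)*1 = 69*1 = 69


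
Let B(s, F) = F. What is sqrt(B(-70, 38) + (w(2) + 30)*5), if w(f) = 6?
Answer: sqrt(218) ≈ 14.765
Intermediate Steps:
sqrt(B(-70, 38) + (w(2) + 30)*5) = sqrt(38 + (6 + 30)*5) = sqrt(38 + 36*5) = sqrt(38 + 180) = sqrt(218)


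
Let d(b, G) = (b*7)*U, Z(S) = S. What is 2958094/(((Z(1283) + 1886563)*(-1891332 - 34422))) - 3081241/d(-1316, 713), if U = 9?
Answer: 311164848896181797/8372618648490852 ≈ 37.165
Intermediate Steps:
d(b, G) = 63*b (d(b, G) = (b*7)*9 = (7*b)*9 = 63*b)
2958094/(((Z(1283) + 1886563)*(-1891332 - 34422))) - 3081241/d(-1316, 713) = 2958094/(((1283 + 1886563)*(-1891332 - 34422))) - 3081241/(63*(-1316)) = 2958094/((1887846*(-1925754))) - 3081241/(-82908) = 2958094/(-3635526985884) - 3081241*(-1/82908) = 2958094*(-1/3635526985884) + 3081241/82908 = -1479047/1817763492942 + 3081241/82908 = 311164848896181797/8372618648490852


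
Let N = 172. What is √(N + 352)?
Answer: 2*√131 ≈ 22.891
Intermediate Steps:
√(N + 352) = √(172 + 352) = √524 = 2*√131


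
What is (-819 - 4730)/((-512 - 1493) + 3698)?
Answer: -5549/1693 ≈ -3.2776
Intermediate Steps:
(-819 - 4730)/((-512 - 1493) + 3698) = -5549/(-2005 + 3698) = -5549/1693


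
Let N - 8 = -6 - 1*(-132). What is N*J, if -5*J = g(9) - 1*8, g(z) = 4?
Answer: 536/5 ≈ 107.20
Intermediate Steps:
J = ⅘ (J = -(4 - 1*8)/5 = -(4 - 8)/5 = -⅕*(-4) = ⅘ ≈ 0.80000)
N = 134 (N = 8 + (-6 - 1*(-132)) = 8 + (-6 + 132) = 8 + 126 = 134)
N*J = 134*(⅘) = 536/5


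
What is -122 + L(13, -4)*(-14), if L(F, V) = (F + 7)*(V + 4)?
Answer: -122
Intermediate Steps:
L(F, V) = (4 + V)*(7 + F) (L(F, V) = (7 + F)*(4 + V) = (4 + V)*(7 + F))
-122 + L(13, -4)*(-14) = -122 + (28 + 4*13 + 7*(-4) + 13*(-4))*(-14) = -122 + (28 + 52 - 28 - 52)*(-14) = -122 + 0*(-14) = -122 + 0 = -122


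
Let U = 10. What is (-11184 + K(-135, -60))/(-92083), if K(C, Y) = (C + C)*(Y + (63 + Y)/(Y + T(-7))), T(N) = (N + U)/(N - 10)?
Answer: -1715046/31400303 ≈ -0.054619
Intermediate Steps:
T(N) = (10 + N)/(-10 + N) (T(N) = (N + 10)/(N - 10) = (10 + N)/(-10 + N))
K(C, Y) = 2*C*(Y + (63 + Y)/(-3/17 + Y)) (K(C, Y) = (C + C)*(Y + (63 + Y)/(Y + (10 - 7)/(-10 - 7))) = (2*C)*(Y + (63 + Y)/(Y + 3/(-17))) = (2*C)*(Y + (63 + Y)/(Y - 1/17*3)) = (2*C)*(Y + (63 + Y)/(Y - 3/17)) = (2*C)*(Y + (63 + Y)/(-3/17 + Y)) = 2*C*(Y + (63 + Y)/(-3/17 + Y)))
(-11184 + K(-135, -60))/(-92083) = (-11184 + 2*(-135)*(1071 + 14*(-60) + 17*(-60)**2)/(-3 + 17*(-60)))/(-92083) = (-11184 + 2*(-135)*(1071 - 840 + 17*3600)/(-3 - 1020))*(-1/92083) = (-11184 + 2*(-135)*(1071 - 840 + 61200)/(-1023))*(-1/92083) = (-11184 + 2*(-135)*(-1/1023)*61431)*(-1/92083) = (-11184 + 5528790/341)*(-1/92083) = (1715046/341)*(-1/92083) = -1715046/31400303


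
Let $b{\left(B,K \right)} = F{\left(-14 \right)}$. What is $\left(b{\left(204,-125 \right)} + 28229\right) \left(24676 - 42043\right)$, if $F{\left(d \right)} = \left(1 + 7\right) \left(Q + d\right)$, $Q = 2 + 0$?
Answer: $-488585811$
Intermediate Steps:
$Q = 2$
$F{\left(d \right)} = 16 + 8 d$ ($F{\left(d \right)} = \left(1 + 7\right) \left(2 + d\right) = 8 \left(2 + d\right) = 16 + 8 d$)
$b{\left(B,K \right)} = -96$ ($b{\left(B,K \right)} = 16 + 8 \left(-14\right) = 16 - 112 = -96$)
$\left(b{\left(204,-125 \right)} + 28229\right) \left(24676 - 42043\right) = \left(-96 + 28229\right) \left(24676 - 42043\right) = 28133 \left(-17367\right) = -488585811$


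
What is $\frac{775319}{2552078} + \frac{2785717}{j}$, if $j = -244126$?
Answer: $- \frac{1730022885933}{155757148457} \approx -11.107$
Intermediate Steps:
$\frac{775319}{2552078} + \frac{2785717}{j} = \frac{775319}{2552078} + \frac{2785717}{-244126} = 775319 \cdot \frac{1}{2552078} + 2785717 \left(- \frac{1}{244126}\right) = \frac{775319}{2552078} - \frac{2785717}{244126} = - \frac{1730022885933}{155757148457}$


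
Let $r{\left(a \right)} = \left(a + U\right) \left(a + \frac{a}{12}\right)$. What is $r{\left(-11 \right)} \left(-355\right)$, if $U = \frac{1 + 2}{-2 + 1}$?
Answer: $- \frac{355355}{6} \approx -59226.0$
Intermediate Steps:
$U = -3$ ($U = \frac{3}{-1} = 3 \left(-1\right) = -3$)
$r{\left(a \right)} = \frac{13 a \left(-3 + a\right)}{12}$ ($r{\left(a \right)} = \left(a - 3\right) \left(a + \frac{a}{12}\right) = \left(-3 + a\right) \left(a + a \frac{1}{12}\right) = \left(-3 + a\right) \left(a + \frac{a}{12}\right) = \left(-3 + a\right) \frac{13 a}{12} = \frac{13 a \left(-3 + a\right)}{12}$)
$r{\left(-11 \right)} \left(-355\right) = \frac{13}{12} \left(-11\right) \left(-3 - 11\right) \left(-355\right) = \frac{13}{12} \left(-11\right) \left(-14\right) \left(-355\right) = \frac{1001}{6} \left(-355\right) = - \frac{355355}{6}$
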